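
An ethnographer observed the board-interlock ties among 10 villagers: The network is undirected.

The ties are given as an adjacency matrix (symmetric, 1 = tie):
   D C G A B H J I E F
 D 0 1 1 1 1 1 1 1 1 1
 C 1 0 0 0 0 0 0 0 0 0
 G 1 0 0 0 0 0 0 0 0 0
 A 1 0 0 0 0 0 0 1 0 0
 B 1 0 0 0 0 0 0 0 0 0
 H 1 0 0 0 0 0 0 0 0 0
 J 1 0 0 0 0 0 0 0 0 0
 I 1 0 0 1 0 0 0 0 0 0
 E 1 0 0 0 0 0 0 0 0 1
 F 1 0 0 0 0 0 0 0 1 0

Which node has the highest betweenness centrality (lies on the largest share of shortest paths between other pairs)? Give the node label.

Unnormalized betweenness of each node: A:0, B:0, C:0, D:34, E:0, F:0, G:0, H:0, I:0, J:0.
D has the largest value, 34, making it the main broker — the node through which the most shortest paths run.

D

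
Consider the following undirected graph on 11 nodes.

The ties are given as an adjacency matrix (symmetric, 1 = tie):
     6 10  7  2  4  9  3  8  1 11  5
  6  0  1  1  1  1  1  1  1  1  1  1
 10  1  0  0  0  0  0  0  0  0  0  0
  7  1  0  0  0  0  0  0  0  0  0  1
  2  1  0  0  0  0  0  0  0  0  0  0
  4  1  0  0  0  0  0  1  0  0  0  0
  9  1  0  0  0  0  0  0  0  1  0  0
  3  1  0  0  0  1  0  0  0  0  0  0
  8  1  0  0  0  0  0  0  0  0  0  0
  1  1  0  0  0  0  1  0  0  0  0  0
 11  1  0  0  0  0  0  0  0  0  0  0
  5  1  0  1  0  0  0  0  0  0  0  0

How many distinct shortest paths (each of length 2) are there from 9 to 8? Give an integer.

1

The shortest distance is 2, and the only length-2 path is 9–6–8. So there is exactly 1 shortest path.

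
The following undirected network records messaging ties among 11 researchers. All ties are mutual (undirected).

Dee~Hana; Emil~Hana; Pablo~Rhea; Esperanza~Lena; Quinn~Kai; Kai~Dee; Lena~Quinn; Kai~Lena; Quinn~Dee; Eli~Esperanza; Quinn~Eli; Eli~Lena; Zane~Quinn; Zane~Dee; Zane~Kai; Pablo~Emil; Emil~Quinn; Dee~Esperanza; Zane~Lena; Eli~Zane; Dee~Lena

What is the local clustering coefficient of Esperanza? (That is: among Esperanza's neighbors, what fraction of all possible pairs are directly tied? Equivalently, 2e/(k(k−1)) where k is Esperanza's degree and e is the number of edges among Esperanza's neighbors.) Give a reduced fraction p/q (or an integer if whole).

Esperanza's neighbors: Dee, Eli, and Lena (k = 3).
Possible neighbor pairs: C(3,2) = 3. Edges among them: Dee–Lena, Eli–Lena → e = 2.
Clustering(Esperanza) = 2/3.

2/3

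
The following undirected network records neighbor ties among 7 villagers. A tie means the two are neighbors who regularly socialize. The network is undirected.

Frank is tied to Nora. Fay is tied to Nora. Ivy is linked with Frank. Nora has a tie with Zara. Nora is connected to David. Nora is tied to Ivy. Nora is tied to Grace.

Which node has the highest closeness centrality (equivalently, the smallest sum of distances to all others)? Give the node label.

Farness (sum of distances to all others) for each node — David:11, Fay:11, Frank:10, Grace:11, Ivy:10, Nora:6, Zara:11.
The smallest farness is 6, for Nora, so Nora has the highest closeness.

Nora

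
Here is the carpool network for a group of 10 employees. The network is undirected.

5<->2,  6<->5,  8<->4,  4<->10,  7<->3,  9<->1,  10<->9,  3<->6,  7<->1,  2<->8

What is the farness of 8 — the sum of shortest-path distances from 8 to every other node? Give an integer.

Distances from 8: 1:4, 2:1, 3:4, 4:1, 5:2, 6:3, 7:5, 9:3, 10:2.
Sum = 4 + 1 + 4 + 1 + 2 + 3 + 5 + 3 + 2 = 25.

25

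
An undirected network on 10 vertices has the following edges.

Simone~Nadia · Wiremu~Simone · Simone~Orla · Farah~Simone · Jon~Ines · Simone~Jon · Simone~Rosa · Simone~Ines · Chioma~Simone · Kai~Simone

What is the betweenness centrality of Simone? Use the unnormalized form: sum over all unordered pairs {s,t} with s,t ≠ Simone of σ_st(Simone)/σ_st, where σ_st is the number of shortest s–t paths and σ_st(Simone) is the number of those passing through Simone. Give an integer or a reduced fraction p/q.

35

Pairs whose geodesics pass through Simone — Farah–Wiremu: 1; Farah–Orla: 1; Farah–Jon: 1; Farah–Kai: 1; Farah–Ines: 1; Farah–Chioma: 1; Farah–Nadia: 1; Farah–Rosa: 1; Wiremu–Orla: 1; Wiremu–Jon: 1; Wiremu–Kai: 1; Wiremu–Ines: 1; Wiremu–Chioma: 1; Wiremu–Nadia: 1 … (+21 more pairs).
All other pairs contribute 0.
Summing the contributions gives betweenness(Simone) = 35.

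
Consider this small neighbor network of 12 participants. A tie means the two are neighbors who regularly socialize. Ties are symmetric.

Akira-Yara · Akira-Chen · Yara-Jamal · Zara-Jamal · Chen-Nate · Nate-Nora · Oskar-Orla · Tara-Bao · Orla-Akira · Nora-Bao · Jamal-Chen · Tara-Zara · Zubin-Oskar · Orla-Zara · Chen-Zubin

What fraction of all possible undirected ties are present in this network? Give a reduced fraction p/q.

5/22

There are 15 edges and 12 nodes, so the maximum possible is C(12,2) = 66.
Density = 15/66 = 5/22.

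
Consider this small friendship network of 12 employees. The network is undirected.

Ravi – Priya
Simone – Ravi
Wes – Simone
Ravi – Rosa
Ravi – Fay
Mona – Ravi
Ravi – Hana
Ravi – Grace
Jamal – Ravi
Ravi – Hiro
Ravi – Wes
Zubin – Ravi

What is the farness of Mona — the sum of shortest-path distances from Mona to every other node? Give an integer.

21

Distances from Mona: Fay:2, Grace:2, Hana:2, Hiro:2, Jamal:2, Priya:2, Ravi:1, Rosa:2, Simone:2, Wes:2, Zubin:2.
Sum = 2 + 2 + 2 + 2 + 2 + 2 + 1 + 2 + 2 + 2 + 2 = 21.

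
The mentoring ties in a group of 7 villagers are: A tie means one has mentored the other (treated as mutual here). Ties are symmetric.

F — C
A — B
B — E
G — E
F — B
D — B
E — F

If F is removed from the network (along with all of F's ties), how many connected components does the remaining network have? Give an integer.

Without F, the remaining ties split the others into: {A, B, D, E, G}; {C}.
That's 2 separate components.

2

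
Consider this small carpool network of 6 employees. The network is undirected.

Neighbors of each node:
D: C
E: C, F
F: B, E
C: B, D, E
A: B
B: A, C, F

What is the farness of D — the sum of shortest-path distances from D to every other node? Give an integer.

11

Distances from D: A:3, B:2, C:1, E:2, F:3.
Sum = 3 + 2 + 1 + 2 + 3 = 11.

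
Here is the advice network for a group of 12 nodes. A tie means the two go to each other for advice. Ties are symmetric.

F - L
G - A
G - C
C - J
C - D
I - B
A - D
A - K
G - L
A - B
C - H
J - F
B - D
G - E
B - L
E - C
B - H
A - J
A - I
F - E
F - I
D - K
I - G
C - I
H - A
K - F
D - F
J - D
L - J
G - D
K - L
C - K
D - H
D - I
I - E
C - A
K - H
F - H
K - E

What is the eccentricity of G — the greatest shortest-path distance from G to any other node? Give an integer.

2

Distances from G: A:1, B:2, C:1, D:1, E:1, F:2, H:2, I:1, J:2, K:2, L:1.
The largest is 2 (to K, J, B, F, and H), so the eccentricity of G is 2.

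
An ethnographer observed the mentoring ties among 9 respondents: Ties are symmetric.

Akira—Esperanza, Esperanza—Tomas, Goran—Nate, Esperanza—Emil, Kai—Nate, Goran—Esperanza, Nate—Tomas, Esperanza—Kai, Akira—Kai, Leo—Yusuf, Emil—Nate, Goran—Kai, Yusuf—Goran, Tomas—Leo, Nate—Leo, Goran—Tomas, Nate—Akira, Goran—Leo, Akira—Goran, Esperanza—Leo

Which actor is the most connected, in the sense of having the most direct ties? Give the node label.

Degrees — Akira:4, Emil:2, Esperanza:6, Goran:7, Kai:4, Leo:5, Nate:6, Tomas:4, Yusuf:2.
The maximum is 7, attained only by Goran.

Goran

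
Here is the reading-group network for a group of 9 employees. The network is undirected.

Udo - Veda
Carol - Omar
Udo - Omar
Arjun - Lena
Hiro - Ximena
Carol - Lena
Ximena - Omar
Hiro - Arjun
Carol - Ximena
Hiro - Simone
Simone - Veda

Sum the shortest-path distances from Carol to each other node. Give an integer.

15

Distances from Carol: Arjun:2, Hiro:2, Lena:1, Omar:1, Simone:3, Udo:2, Veda:3, Ximena:1.
Sum = 2 + 2 + 1 + 1 + 3 + 2 + 3 + 1 = 15.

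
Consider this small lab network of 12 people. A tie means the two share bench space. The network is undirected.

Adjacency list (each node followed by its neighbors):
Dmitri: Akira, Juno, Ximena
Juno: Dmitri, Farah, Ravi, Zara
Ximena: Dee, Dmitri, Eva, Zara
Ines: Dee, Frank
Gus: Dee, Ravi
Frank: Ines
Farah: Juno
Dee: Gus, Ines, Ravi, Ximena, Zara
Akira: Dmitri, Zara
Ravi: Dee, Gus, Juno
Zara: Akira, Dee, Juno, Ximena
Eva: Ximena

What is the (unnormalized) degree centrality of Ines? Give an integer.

2

Ines is directly tied to Dee and Frank. That is 2 neighbors, so the degree of Ines is 2.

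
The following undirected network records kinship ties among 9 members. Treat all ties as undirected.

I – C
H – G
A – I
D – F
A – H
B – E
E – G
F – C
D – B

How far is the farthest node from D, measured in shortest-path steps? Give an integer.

4

Distances from D: A:4, B:1, C:2, E:2, F:1, G:3, H:4, I:3.
The largest is 4 (to A and H), so the eccentricity of D is 4.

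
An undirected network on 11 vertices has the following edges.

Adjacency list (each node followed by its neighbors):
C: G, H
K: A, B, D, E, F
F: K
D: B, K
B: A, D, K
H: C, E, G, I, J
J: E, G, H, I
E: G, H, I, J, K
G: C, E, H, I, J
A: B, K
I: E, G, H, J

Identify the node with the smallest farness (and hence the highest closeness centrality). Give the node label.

Farness (sum of distances to all others) for each node — A:24, B:23, C:27, D:24, E:15, F:25, G:19, H:19, I:20, J:20, K:16.
The smallest farness is 15, for E, so E has the highest closeness.

E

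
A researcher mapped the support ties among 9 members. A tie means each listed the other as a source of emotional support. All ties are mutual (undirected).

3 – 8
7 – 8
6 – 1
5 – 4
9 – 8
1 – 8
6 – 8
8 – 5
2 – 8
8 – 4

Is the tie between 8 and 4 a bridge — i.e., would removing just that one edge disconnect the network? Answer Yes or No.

No

Even without that edge, 8 still reaches 4 via 8 – 5 – 4, so the network stays connected. Not a bridge.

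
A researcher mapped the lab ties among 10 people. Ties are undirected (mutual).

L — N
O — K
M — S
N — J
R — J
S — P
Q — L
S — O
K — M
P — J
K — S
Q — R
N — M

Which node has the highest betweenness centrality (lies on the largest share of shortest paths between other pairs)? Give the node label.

N

Unnormalized betweenness of each node: J:59/6, K:11/6, L:25/6, M:55/6, N:73/6, O:0, P:35/6, Q:1, R:17/6, S:49/6.
N has the largest value, 73/6, making it the main broker — the node through which the most shortest paths run.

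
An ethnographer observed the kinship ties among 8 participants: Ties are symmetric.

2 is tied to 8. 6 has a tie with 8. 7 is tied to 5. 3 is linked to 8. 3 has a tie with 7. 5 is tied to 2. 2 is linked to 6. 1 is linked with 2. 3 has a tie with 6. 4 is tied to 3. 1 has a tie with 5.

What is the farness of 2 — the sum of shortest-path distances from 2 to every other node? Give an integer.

11

Distances from 2: 1:1, 3:2, 4:3, 5:1, 6:1, 7:2, 8:1.
Sum = 1 + 2 + 3 + 1 + 1 + 2 + 1 = 11.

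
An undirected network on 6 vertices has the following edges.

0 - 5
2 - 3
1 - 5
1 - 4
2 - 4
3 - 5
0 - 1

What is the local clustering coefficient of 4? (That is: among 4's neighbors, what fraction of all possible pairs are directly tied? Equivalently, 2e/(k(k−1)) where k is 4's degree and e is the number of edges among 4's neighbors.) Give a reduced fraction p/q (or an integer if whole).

0

4's neighbors: 1 and 2 (k = 2).
Possible neighbor pairs: C(2,2) = 1. Edges among them: none → e = 0.
Clustering(4) = 0/1.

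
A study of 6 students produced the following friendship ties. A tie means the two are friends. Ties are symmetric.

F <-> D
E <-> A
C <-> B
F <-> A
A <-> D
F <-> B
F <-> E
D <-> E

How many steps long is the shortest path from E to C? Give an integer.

3

One shortest route is E – F – B – C, which uses 3 edges, and at distance 2 from E we only reach {B}, which does not include C. So d(E,C) = 3.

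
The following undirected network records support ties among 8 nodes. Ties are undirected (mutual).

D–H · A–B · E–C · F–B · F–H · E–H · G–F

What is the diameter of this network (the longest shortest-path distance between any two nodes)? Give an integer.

Eccentricity of each node (its greatest distance to any other): A:5, B:4, C:5, D:4, E:4, F:3, G:4, H:3.
The maximum eccentricity is 5, realized for instance by the pair C–A via C – E – H – F – B – A. So the diameter is 5.

5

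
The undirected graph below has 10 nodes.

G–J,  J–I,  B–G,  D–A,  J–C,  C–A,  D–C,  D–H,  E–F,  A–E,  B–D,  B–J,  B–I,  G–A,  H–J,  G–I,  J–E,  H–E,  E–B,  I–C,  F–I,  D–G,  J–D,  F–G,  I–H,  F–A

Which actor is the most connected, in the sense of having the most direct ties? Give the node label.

Degrees — A:5, B:5, C:4, D:6, E:5, F:4, G:6, H:4, I:6, J:7.
The maximum is 7, attained only by J.

J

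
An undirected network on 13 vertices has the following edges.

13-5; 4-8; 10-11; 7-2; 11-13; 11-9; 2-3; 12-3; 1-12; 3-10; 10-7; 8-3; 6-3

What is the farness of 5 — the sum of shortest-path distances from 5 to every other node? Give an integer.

Distances from 5: 1:6, 2:5, 3:4, 4:6, 6:5, 7:4, 8:5, 9:3, 10:3, 11:2, 12:5, 13:1.
Sum = 6 + 5 + 4 + 6 + 5 + 4 + 5 + 3 + 3 + 2 + 5 + 1 = 49.

49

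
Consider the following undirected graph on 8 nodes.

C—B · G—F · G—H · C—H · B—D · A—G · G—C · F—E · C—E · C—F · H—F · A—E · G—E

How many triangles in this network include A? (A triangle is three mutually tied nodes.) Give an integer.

1

A's neighbors: E and G.
Neighbor pairs that are themselves tied: A–E–G. Each forms one triangle with A, for 1 in total.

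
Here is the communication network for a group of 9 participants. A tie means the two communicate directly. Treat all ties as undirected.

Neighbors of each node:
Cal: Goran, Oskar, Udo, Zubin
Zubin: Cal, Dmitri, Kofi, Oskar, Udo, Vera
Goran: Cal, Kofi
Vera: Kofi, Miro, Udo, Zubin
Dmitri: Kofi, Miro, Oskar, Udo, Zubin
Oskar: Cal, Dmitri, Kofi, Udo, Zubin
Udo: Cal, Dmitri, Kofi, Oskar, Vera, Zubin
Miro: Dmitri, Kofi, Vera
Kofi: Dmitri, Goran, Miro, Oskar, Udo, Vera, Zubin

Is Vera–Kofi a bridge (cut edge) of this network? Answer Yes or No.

Even without that edge, Vera still reaches Kofi via Vera – Miro – Kofi, so the network stays connected. Not a bridge.

No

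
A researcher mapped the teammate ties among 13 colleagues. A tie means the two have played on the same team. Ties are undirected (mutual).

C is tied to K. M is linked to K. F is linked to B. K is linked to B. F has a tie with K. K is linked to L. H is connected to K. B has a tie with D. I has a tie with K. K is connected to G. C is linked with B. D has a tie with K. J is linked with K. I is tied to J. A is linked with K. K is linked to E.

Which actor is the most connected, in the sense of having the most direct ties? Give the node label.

K

Degrees — A:1, B:4, C:2, D:2, E:1, F:2, G:1, H:1, I:2, J:2, K:12, L:1, M:1.
The maximum is 12, attained only by K.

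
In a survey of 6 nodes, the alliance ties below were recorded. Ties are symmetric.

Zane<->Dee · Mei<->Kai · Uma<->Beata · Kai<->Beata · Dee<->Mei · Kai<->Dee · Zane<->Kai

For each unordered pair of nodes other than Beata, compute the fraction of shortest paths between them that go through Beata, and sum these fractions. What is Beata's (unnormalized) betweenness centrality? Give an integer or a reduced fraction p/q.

Pairs whose geodesics pass through Beata — Uma–Dee: 1; Uma–Mei: 1; Uma–Zane: 1; Uma–Kai: 1.
All other pairs contribute 0.
Summing the contributions gives betweenness(Beata) = 4.

4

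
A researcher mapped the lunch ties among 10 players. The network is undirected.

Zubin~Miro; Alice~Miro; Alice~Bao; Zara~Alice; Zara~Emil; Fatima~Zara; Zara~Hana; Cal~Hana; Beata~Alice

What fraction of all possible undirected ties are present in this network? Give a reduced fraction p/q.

1/5

There are 9 edges and 10 nodes, so the maximum possible is C(10,2) = 45.
Density = 9/45 = 1/5.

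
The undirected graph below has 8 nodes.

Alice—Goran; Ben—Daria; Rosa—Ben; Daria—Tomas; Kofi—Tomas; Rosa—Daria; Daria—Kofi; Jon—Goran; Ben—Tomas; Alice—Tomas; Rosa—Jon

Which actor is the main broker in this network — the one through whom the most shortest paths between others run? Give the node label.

Unnormalized betweenness of each node: Alice:10/3, Ben:7/6, Daria:11/3, Goran:5/3, Jon:7/3, Kofi:0, Rosa:14/3, Tomas:37/6.
Tomas has the largest value, 37/6, making it the main broker — the node through which the most shortest paths run.

Tomas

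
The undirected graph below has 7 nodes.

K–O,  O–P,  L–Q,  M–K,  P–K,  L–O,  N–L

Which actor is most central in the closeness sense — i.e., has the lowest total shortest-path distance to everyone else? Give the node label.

O

Farness (sum of distances to all others) for each node — K:11, L:10, M:16, N:15, O:9, P:12, Q:15.
The smallest farness is 9, for O, so O has the highest closeness.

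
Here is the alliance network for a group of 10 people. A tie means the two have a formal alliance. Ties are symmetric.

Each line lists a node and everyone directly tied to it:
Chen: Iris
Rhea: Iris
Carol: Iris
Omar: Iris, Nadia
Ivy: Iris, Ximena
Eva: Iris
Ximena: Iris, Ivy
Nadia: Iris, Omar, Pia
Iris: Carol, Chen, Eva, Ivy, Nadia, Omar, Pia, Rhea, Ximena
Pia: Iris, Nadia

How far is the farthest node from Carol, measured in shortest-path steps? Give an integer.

2

Distances from Carol: Chen:2, Eva:2, Iris:1, Ivy:2, Nadia:2, Omar:2, Pia:2, Rhea:2, Ximena:2.
The largest is 2 (to Pia, Nadia, Omar, Rhea, Ivy, Chen, Ximena, and Eva), so the eccentricity of Carol is 2.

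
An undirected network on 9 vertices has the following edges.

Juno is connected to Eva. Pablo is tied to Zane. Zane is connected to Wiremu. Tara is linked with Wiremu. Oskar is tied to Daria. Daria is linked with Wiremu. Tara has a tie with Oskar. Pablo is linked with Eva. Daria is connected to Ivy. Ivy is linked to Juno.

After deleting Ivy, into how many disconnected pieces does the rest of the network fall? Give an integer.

1

Ivy's neighbors (Daria and Juno) remain reachable from one another through other ties, so the rest of the network stays in one piece.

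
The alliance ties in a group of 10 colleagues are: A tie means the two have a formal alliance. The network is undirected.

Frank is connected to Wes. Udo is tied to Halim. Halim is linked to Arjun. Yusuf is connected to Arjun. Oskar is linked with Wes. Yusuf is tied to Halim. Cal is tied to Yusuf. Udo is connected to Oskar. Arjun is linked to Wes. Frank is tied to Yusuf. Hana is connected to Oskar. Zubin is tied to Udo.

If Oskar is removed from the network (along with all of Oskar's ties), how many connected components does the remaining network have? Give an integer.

2

Without Oskar, the remaining ties split the others into: {Arjun, Cal, Frank, Halim, Udo, Wes, Yusuf, Zubin}; {Hana}.
That's 2 separate components.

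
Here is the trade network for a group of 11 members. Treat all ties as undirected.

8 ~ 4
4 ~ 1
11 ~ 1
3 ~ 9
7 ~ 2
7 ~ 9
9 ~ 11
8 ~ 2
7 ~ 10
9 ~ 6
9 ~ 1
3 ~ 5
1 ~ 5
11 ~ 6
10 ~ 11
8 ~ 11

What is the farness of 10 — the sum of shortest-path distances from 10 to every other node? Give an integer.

21

Distances from 10: 1:2, 2:2, 3:3, 4:3, 5:3, 6:2, 7:1, 8:2, 9:2, 11:1.
Sum = 2 + 2 + 3 + 3 + 3 + 2 + 1 + 2 + 2 + 1 = 21.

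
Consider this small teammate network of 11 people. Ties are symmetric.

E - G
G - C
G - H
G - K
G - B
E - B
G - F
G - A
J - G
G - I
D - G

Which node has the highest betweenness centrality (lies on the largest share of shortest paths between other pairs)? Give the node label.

G

Unnormalized betweenness of each node: A:0, B:0, C:0, D:0, E:0, F:0, G:44, H:0, I:0, J:0, K:0.
G has the largest value, 44, making it the main broker — the node through which the most shortest paths run.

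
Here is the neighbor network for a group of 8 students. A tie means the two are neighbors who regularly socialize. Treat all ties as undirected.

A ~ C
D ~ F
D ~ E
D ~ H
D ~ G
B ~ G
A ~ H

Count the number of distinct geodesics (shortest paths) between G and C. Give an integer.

1

The shortest distance is 4, and the only length-4 path is G–D–H–A–C. So there is exactly 1 shortest path.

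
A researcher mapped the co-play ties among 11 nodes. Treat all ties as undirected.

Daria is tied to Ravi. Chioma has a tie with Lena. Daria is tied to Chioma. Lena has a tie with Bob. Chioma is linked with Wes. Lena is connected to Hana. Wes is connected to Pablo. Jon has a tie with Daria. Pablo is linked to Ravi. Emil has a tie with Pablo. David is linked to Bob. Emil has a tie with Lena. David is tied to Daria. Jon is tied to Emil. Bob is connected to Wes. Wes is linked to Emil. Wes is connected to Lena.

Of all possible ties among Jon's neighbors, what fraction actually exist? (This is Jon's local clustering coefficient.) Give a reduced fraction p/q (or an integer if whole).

Jon's neighbors: Daria and Emil (k = 2).
Possible neighbor pairs: C(2,2) = 1. Edges among them: none → e = 0.
Clustering(Jon) = 0/1.

0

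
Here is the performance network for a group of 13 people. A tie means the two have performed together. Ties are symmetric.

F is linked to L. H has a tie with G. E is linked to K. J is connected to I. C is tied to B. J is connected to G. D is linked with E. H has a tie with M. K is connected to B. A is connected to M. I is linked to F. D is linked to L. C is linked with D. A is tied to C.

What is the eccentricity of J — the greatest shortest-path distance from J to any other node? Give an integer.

6

Distances from J: A:4, B:6, C:5, D:4, E:5, F:2, G:1, H:2, I:1, K:6, L:3, M:3.
The largest is 6 (to K and B), so the eccentricity of J is 6.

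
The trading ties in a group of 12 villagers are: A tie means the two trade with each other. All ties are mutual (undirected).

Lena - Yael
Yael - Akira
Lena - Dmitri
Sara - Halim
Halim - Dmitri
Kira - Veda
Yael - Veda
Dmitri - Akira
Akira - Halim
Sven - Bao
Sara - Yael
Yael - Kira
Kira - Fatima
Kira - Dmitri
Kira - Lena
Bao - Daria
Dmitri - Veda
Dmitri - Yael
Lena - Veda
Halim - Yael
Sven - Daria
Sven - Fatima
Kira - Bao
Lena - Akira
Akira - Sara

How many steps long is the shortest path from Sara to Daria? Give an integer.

One shortest route is Sara – Yael – Kira – Bao – Daria, which uses 4 edges, and at distance 3 from Sara we only reach {Bao, Fatima}, which does not include Daria. So d(Sara,Daria) = 4.

4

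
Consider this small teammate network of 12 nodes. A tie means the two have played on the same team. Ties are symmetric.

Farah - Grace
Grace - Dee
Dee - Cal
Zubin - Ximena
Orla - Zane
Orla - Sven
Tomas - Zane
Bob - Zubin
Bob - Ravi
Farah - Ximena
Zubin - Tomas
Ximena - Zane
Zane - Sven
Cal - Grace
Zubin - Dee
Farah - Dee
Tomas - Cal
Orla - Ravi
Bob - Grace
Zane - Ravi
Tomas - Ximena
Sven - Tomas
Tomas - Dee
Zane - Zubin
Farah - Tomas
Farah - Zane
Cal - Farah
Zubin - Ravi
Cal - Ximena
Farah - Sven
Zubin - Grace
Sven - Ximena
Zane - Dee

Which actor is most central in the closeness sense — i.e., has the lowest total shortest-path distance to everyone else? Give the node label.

Farness (sum of distances to all others) for each node — Bob:20, Cal:19, Dee:16, Farah:15, Grace:18, Orla:21, Ravi:19, Sven:18, Tomas:15, Ximena:16, Zane:14, Zubin:15.
The smallest farness is 14, for Zane, so Zane has the highest closeness.

Zane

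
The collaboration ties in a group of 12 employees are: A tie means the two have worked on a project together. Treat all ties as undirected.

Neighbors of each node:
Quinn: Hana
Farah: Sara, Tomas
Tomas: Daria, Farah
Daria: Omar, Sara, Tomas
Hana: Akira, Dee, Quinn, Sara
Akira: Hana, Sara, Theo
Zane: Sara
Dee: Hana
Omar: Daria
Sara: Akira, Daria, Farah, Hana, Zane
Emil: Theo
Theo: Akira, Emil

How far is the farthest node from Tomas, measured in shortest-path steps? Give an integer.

5

Distances from Tomas: Akira:3, Daria:1, Dee:4, Emil:5, Farah:1, Hana:3, Omar:2, Quinn:4, Sara:2, Theo:4, Zane:3.
The largest is 5 (to Emil), so the eccentricity of Tomas is 5.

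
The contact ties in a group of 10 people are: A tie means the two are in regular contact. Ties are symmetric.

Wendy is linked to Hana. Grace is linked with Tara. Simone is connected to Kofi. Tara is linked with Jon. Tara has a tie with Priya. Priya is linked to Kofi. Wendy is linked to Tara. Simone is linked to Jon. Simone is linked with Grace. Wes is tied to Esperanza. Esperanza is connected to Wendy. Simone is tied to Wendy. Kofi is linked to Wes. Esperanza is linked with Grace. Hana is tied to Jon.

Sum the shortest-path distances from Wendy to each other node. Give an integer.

14

Distances from Wendy: Esperanza:1, Grace:2, Hana:1, Jon:2, Kofi:2, Priya:2, Simone:1, Tara:1, Wes:2.
Sum = 1 + 2 + 1 + 2 + 2 + 2 + 1 + 1 + 2 = 14.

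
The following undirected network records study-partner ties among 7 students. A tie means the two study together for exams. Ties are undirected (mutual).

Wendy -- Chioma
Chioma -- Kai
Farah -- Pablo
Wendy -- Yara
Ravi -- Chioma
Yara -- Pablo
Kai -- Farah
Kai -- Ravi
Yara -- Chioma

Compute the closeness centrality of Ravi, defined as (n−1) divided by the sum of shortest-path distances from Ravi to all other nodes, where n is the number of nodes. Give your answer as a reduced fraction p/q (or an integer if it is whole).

Distances from Ravi: Chioma:1, Farah:2, Kai:1, Pablo:3, Wendy:2, Yara:2. Sum = 11.
n = 7, so closeness = 6/11.

6/11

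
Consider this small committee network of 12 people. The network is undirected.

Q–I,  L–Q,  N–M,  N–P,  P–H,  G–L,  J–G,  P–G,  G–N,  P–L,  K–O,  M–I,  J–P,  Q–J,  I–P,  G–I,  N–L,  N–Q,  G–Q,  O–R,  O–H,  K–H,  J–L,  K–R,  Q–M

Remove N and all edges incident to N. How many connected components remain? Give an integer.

N's neighbors (G, L, M, P, and Q) remain reachable from one another through other ties, so the rest of the network stays in one piece.

1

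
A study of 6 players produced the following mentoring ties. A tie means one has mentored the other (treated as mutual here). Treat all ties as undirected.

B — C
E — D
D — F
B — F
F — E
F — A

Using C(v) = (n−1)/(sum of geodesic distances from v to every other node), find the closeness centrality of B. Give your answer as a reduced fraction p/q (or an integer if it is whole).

Distances from B: A:2, C:1, D:2, E:2, F:1. Sum = 8.
n = 6, so closeness = 5/8.

5/8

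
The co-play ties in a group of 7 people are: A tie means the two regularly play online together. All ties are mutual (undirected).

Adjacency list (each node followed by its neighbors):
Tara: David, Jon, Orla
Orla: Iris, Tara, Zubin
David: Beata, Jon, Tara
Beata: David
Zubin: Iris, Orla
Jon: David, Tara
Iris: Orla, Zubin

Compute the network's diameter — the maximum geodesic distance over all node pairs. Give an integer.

4

Eccentricity of each node (its greatest distance to any other): Beata:4, David:3, Iris:4, Jon:3, Orla:3, Tara:2, Zubin:4.
The maximum eccentricity is 4, realized for instance by the pair Beata–Iris via Beata – David – Tara – Orla – Iris. So the diameter is 4.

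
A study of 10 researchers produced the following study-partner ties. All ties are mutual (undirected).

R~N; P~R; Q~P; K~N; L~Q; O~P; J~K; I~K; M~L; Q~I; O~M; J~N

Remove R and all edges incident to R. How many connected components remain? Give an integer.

1

R's neighbors (N and P) remain reachable from one another through other ties, so the rest of the network stays in one piece.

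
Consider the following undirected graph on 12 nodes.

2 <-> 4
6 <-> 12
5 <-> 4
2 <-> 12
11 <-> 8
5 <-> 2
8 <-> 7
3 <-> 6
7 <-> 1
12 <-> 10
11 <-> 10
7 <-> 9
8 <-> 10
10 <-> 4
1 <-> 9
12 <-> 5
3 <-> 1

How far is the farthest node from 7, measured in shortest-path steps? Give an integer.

Distances from 7: 1:1, 2:4, 3:2, 4:3, 5:4, 6:3, 8:1, 9:1, 10:2, 11:2, 12:3.
The largest is 4 (to 5 and 2), so the eccentricity of 7 is 4.

4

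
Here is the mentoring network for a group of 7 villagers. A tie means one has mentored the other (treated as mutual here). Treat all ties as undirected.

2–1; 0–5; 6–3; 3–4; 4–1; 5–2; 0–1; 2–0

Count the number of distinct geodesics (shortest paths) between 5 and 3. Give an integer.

The shortest distance is 4. The length-4 paths are: 5–0–1–4–3; 5–2–1–4–3.
That gives 2 distinct shortest paths.

2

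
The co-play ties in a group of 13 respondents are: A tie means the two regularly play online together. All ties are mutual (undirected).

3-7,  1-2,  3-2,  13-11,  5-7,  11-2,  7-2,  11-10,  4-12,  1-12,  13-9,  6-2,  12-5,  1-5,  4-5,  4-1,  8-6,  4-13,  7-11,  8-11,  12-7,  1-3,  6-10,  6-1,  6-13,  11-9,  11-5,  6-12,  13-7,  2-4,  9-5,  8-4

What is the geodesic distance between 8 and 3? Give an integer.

One shortest route is 8 – 4 – 1 – 3, which uses 3 edges, and at distance 2 from 8 we only reach {1, 2, 5, 7, 9, 10, 12, 13}, which does not include 3. So d(8,3) = 3.

3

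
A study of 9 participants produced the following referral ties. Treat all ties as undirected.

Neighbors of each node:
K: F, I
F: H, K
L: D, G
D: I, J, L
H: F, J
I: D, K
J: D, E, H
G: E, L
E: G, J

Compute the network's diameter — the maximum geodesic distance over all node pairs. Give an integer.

4

Eccentricity of each node (its greatest distance to any other): D:3, E:4, F:4, G:4, H:3, I:3, J:3, K:4, L:4.
The maximum eccentricity is 4, realized for instance by the pair L–F via L – D – I – K – F. So the diameter is 4.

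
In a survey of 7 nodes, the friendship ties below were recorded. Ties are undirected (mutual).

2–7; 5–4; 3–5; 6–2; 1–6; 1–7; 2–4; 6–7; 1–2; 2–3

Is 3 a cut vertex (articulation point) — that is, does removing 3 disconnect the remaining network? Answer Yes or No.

No

Even without 3, every remaining node can still reach every other (the residual graph is connected), so 3 is not a cut vertex.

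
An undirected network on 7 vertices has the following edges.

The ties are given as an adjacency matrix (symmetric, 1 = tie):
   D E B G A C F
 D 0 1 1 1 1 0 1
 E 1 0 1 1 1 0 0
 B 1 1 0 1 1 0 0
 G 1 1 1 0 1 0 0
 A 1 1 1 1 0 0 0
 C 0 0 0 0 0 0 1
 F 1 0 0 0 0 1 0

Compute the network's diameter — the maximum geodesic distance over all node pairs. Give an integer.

3

Eccentricity of each node (its greatest distance to any other): A:3, B:3, C:3, D:2, E:3, F:2, G:3.
The maximum eccentricity is 3, realized for instance by the pair E–C via E – D – F – C. So the diameter is 3.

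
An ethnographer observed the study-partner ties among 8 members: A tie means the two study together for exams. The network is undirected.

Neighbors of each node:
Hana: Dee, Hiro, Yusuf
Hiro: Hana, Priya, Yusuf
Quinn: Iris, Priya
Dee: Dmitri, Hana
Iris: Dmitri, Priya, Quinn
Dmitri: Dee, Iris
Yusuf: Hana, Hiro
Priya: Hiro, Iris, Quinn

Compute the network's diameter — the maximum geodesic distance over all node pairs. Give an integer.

Eccentricity of each node (its greatest distance to any other): Dee:3, Dmitri:3, Hana:3, Hiro:3, Iris:3, Priya:3, Quinn:3, Yusuf:3.
The maximum eccentricity is 3, realized for instance by the pair Dee–Quinn via Dee – Dmitri – Iris – Quinn. So the diameter is 3.

3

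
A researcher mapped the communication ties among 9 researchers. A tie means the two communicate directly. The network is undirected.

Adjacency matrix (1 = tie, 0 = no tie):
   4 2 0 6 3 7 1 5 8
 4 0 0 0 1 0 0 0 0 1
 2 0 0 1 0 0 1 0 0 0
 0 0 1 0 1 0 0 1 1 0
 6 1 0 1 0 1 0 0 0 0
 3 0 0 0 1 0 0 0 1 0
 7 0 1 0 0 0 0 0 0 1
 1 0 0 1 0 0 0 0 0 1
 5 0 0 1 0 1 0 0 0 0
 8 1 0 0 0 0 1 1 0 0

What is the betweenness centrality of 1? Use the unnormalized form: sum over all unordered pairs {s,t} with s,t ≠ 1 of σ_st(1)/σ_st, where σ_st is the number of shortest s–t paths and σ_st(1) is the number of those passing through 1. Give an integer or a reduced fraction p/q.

2

Pairs whose geodesics pass through 1 — 0–8: 1; 5–8: 1.
All other pairs contribute 0.
Summing the contributions gives betweenness(1) = 2.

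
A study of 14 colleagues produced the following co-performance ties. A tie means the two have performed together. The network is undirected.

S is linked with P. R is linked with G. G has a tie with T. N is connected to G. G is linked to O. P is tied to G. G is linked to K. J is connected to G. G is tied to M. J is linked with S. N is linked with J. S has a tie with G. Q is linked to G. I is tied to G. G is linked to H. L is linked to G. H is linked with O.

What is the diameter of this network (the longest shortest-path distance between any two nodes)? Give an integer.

Eccentricity of each node (its greatest distance to any other): G:1, H:2, I:2, J:2, K:2, L:2, M:2, N:2, O:2, P:2, Q:2, R:2, S:2, T:2.
The maximum eccentricity is 2, realized for instance by the pair K–J via K – G – J. So the diameter is 2.

2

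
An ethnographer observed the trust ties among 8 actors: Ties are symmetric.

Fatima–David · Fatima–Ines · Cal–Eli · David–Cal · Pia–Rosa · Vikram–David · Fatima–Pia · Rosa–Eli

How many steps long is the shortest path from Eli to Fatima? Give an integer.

3

One shortest route is Eli – Cal – David – Fatima, which uses 3 edges, and at distance 2 from Eli we only reach {David, Pia}, which does not include Fatima. So d(Eli,Fatima) = 3.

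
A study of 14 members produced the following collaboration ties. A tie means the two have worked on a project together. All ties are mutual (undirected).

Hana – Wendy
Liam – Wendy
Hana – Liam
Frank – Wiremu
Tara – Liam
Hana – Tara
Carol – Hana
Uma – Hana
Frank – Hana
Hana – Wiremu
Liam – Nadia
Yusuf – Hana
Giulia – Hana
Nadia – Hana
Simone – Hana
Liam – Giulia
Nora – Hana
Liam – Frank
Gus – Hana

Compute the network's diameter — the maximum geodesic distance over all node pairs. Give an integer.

2

Eccentricity of each node (its greatest distance to any other): Carol:2, Frank:2, Giulia:2, Gus:2, Hana:1, Liam:2, Nadia:2, Nora:2, Simone:2, Tara:2, Uma:2, Wendy:2, Wiremu:2, Yusuf:2.
The maximum eccentricity is 2, realized for instance by the pair Frank–Nora via Frank – Hana – Nora. So the diameter is 2.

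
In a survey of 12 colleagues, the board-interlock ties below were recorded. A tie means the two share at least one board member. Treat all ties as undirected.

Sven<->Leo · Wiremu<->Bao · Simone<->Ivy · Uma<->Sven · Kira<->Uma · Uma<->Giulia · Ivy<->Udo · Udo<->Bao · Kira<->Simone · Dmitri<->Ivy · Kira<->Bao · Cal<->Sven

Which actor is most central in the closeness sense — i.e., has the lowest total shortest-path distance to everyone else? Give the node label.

Farness (sum of distances to all others) for each node — Bao:26, Cal:40, Dmitri:41, Giulia:34, Ivy:31, Kira:22, Leo:40, Simone:27, Sven:30, Udo:31, Uma:24, Wiremu:36.
The smallest farness is 22, for Kira, so Kira has the highest closeness.

Kira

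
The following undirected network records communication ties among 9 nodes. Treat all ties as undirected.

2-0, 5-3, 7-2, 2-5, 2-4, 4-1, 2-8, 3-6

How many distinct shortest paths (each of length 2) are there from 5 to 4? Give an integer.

1

The shortest distance is 2, and the only length-2 path is 5–2–4. So there is exactly 1 shortest path.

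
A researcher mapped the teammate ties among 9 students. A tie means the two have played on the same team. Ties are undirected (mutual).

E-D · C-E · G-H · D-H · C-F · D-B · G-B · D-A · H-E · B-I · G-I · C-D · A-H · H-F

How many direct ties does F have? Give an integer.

2

F is directly tied to C and H. That is 2 neighbors, so the degree of F is 2.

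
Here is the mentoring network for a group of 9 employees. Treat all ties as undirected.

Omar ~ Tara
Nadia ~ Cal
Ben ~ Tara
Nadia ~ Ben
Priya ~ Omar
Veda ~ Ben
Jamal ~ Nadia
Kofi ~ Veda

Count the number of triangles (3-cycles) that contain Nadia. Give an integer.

0

Nadia's neighbors are Ben, Cal, and Jamal, but none of them are tied to each other, so no triangle contains Nadia.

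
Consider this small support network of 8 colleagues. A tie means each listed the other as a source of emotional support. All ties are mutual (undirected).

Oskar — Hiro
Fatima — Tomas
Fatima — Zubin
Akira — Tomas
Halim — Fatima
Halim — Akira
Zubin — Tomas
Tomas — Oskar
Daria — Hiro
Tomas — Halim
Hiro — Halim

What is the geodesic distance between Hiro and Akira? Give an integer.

One shortest route is Hiro – Halim – Akira, which uses 2 edges, and Hiro and Akira are not directly tied, so nothing shorter exists. So d(Hiro,Akira) = 2.

2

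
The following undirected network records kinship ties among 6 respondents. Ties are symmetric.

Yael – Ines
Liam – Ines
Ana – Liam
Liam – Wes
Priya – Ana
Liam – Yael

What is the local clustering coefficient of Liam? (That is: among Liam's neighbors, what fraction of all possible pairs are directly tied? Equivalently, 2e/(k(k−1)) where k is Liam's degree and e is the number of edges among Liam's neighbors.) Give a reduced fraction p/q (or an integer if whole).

1/6

Liam's neighbors: Ana, Ines, Wes, and Yael (k = 4).
Possible neighbor pairs: C(4,2) = 6. Edges among them: Ines–Yael → e = 1.
Clustering(Liam) = 1/6.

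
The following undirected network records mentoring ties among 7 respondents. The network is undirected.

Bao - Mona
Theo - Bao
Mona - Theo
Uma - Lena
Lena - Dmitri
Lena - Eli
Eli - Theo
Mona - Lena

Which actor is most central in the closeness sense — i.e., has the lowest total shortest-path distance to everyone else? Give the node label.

Lena

Farness (sum of distances to all others) for each node — Bao:12, Dmitri:13, Eli:10, Lena:8, Mona:9, Theo:11, Uma:13.
The smallest farness is 8, for Lena, so Lena has the highest closeness.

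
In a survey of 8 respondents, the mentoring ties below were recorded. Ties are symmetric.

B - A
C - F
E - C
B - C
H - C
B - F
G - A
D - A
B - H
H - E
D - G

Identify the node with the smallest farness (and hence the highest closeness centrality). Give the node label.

Farness (sum of distances to all others) for each node — A:12, B:10, C:12, D:17, E:17, F:14, G:17, H:13.
The smallest farness is 10, for B, so B has the highest closeness.

B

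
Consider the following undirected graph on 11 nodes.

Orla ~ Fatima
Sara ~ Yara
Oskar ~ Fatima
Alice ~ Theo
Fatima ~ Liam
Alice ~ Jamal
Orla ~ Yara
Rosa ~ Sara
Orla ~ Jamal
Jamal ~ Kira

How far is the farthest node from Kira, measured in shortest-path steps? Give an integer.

5

Distances from Kira: Alice:2, Fatima:3, Jamal:1, Liam:4, Orla:2, Oskar:4, Rosa:5, Sara:4, Theo:3, Yara:3.
The largest is 5 (to Rosa), so the eccentricity of Kira is 5.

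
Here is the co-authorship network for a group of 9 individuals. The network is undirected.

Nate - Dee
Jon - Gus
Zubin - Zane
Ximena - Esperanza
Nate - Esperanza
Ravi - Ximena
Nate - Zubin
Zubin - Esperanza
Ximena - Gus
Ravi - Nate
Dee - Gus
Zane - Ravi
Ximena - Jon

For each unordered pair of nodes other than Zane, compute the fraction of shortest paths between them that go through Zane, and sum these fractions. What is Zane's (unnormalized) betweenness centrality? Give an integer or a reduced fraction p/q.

Pairs whose geodesics pass through Zane — Ravi–Zubin: 1/2.
All other pairs contribute 0.
Summing the contributions gives betweenness(Zane) = 1/2.

1/2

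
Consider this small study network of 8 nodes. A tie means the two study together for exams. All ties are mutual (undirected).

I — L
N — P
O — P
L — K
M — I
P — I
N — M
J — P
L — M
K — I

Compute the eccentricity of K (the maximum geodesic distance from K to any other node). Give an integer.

Distances from K: I:1, J:3, L:1, M:2, N:3, O:3, P:2.
The largest is 3 (to N, O, and J), so the eccentricity of K is 3.

3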